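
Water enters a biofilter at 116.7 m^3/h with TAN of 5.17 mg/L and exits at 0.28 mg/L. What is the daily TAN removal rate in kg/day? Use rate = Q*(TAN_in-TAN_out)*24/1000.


Concentration drop: TAN_in - TAN_out = 5.17 - 0.28 = 4.89 mg/L
Hourly TAN removed = Q * dTAN = 116.7 m^3/h * 4.89 mg/L = 570.663 g/h  (m^3/h * mg/L = g/h)
Daily TAN removed = 570.663 * 24 = 13695.912 g/day
Convert to kg/day: 13695.912 / 1000 = 13.695912 kg/day

13.695912 kg/day


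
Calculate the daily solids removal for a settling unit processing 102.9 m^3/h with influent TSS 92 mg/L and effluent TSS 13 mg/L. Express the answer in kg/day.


Concentration drop: TSS_in - TSS_out = 92 - 13 = 79 mg/L
Hourly solids removed = Q * dTSS = 102.9 m^3/h * 79 mg/L = 8129.1 g/h  (m^3/h * mg/L = g/h)
Daily solids removed = 8129.1 * 24 = 195098.4 g/day
Convert g to kg: 195098.4 / 1000 = 195.0984 kg/day

195.0984 kg/day


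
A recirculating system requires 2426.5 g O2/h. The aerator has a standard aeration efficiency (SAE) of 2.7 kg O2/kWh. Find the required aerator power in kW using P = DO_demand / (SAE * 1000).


SAE in g O2/kWh = 2.7 * 1000 = 2700 g/kWh
P = DO_demand / SAE_g = 2426.5 / 2700 = 0.898704 kW

0.898704 kW


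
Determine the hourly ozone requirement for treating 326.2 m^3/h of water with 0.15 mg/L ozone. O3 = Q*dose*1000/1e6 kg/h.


O3 demand (mg/h) = Q * dose * 1000 = 326.2 * 0.15 * 1000 = 48930 mg/h
Convert mg to kg: 48930 / 1e6 = 0.04893 kg/h

0.04893 kg/h


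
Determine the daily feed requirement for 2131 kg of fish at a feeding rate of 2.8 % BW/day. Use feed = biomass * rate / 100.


Feeding rate fraction = 2.8% / 100 = 0.028
Daily feed = 2131 kg * 0.028 = 59.668 kg/day

59.668 kg/day


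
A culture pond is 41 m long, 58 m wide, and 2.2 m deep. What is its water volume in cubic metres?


Base area = L * W = 41 * 58 = 2378 m^2
Volume = area * depth = 2378 * 2.2 = 5231.6 m^3

5231.6 m^3


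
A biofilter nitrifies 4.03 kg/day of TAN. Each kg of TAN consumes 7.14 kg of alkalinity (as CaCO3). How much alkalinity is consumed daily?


Alkalinity factor: 7.14 kg CaCO3 consumed per kg TAN nitrified
alk = 4.03 kg TAN * 7.14 = 28.7742 kg CaCO3/day

28.7742 kg CaCO3/day


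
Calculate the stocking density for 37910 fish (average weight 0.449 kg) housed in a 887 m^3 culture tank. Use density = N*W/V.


Total biomass = 37910 fish * 0.449 kg = 17021.59 kg
Density = total biomass / volume = 17021.59 / 887 = 19.1901 kg/m^3

19.1901 kg/m^3


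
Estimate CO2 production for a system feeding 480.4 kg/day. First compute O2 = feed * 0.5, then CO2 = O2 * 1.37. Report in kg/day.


O2 = 480.4 * 0.5 = 240.2
CO2 = 240.2 * 1.37 = 329.074

329.074 kg/day


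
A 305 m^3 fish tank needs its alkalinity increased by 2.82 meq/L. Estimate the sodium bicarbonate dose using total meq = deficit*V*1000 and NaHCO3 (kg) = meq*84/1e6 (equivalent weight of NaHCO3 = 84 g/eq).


Tank volume in L = 305 m^3 * 1000 = 305000 L
Total meq required = 2.82 meq/L * 305000 L = 860100 meq
NaHCO3 mass = 860100 meq * 84 mg/meq / 1e6 = 72.2484 kg

72.2484 kg


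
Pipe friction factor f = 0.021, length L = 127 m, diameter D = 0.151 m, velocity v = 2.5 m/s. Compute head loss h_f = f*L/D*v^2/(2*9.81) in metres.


v^2 = 2.5^2 = 6.25 m^2/s^2
L/D = 127/0.151 = 841.0596
h_f = f*(L/D)*v^2/(2g) = 0.021 * 841.0596 * 6.25 / 19.62 = 5.62635 m

5.62635 m


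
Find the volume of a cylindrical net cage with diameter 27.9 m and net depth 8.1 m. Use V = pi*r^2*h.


r = d/2 = 27.9/2 = 13.95 m
Base area = pi*r^2 = pi*13.95^2 = 611.36178 m^2
Volume = 611.36178 * 8.1 = 4952.03 m^3

4952.03 m^3


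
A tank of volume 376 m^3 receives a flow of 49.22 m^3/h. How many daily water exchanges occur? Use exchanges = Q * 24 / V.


Daily flow volume = 49.22 m^3/h * 24 h = 1181.28 m^3/day
Exchanges = daily flow / tank volume = 1181.28 / 376 = 3.1417 exchanges/day

3.1417 exchanges/day


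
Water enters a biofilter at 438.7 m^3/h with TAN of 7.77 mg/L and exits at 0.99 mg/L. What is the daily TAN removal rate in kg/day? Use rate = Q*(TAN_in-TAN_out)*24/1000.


Concentration drop: TAN_in - TAN_out = 7.77 - 0.99 = 6.78 mg/L
Hourly TAN removed = Q * dTAN = 438.7 m^3/h * 6.78 mg/L = 2974.386 g/h  (m^3/h * mg/L = g/h)
Daily TAN removed = 2974.386 * 24 = 71385.264 g/day
Convert to kg/day: 71385.264 / 1000 = 71.385264 kg/day

71.385264 kg/day


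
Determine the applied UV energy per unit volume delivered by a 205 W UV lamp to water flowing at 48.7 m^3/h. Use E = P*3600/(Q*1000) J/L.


Energy delivered per hour = 205 W * 3600 s = 738000 J/h
Volume treated per hour = 48.7 m^3/h * 1000 = 48700 L/h
dose = 738000 / 48700 = 15.154 J/L

15.154 J/L


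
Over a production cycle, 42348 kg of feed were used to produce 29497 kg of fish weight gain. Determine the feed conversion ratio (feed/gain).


FCR = feed consumed / weight gained
FCR = 42348 kg / 29497 kg = 1.43567

1.43567


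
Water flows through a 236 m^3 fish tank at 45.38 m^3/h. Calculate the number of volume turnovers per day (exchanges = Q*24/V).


Daily flow volume = 45.38 m^3/h * 24 h = 1089.12 m^3/day
Exchanges = daily flow / tank volume = 1089.12 / 236 = 4.61492 exchanges/day

4.61492 exchanges/day


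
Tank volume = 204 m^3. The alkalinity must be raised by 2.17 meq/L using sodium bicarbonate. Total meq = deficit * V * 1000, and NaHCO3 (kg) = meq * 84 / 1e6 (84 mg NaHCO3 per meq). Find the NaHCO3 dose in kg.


Tank volume in L = 204 m^3 * 1000 = 204000 L
Total meq required = 2.17 meq/L * 204000 L = 442680 meq
NaHCO3 mass = 442680 meq * 84 mg/meq / 1e6 = 37.1851 kg

37.1851 kg


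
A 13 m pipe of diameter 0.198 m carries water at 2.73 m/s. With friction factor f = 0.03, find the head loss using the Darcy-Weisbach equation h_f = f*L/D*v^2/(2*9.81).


v^2 = 2.73^2 = 7.4529 m^2/s^2
L/D = 13/0.198 = 65.656566
h_f = f*(L/D)*v^2/(2g) = 0.03 * 65.656566 * 7.4529 / 19.62 = 0.748214 m

0.748214 m


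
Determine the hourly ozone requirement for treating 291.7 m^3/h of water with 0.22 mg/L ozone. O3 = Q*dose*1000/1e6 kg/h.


O3 demand (mg/h) = Q * dose * 1000 = 291.7 * 0.22 * 1000 = 64174 mg/h
Convert mg to kg: 64174 / 1e6 = 0.064174 kg/h

0.064174 kg/h


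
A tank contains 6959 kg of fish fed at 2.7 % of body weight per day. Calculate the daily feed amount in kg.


Feeding rate fraction = 2.7% / 100 = 0.027
Daily feed = 6959 kg * 0.027 = 187.893 kg/day

187.893 kg/day


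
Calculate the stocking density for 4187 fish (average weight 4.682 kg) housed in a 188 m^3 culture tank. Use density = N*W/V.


Total biomass = 4187 fish * 4.682 kg = 19603.534 kg
Density = total biomass / volume = 19603.534 / 188 = 104.274 kg/m^3

104.274 kg/m^3


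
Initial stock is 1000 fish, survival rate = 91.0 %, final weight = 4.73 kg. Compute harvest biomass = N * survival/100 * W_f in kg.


Survivors = 1000 * 91.0/100 = 910 fish
Harvest biomass = survivors * W_f = 910 * 4.73 = 4304.3 kg

4304.3 kg


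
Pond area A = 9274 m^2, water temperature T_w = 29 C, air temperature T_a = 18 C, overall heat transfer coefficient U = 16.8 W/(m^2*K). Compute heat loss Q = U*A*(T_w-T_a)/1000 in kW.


Temperature difference dT = 29 - 18 = 11 K
Heat loss (W) = U * A * dT = 16.8 * 9274 * 11 = 1713835.2 W
Convert to kW: 1713835.2 / 1000 = 1713.8352 kW

1713.8352 kW


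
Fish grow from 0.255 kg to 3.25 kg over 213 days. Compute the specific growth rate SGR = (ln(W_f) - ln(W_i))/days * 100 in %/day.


ln(W_f) = ln(3.25) = 1.178655
ln(W_i) = ln(0.255) = -1.3664917
ln(W_f) - ln(W_i) = 1.178655 - -1.3664917 = 2.5451467
SGR = 2.5451467 / 213 * 100 = 1.1949 %/day

1.1949 %/day


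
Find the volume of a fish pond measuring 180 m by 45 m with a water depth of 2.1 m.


Base area = L * W = 180 * 45 = 8100 m^2
Volume = area * depth = 8100 * 2.1 = 17010 m^3

17010 m^3


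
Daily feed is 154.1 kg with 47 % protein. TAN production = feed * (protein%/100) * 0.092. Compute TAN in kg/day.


Protein in feed = 154.1 * 47/100 = 72.427 kg/day
TAN = protein * 0.092 = 72.427 * 0.092 = 6.663284 kg/day

6.663284 kg/day


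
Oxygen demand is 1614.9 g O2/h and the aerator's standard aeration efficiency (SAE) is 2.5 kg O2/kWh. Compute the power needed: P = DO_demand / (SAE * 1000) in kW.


SAE in g O2/kWh = 2.5 * 1000 = 2500 g/kWh
P = DO_demand / SAE_g = 1614.9 / 2500 = 0.64596 kW

0.64596 kW


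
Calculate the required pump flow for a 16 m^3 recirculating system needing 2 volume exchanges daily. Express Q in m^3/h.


Daily recirculation volume = 16 m^3 * 2 = 32 m^3/day
Flow rate Q = daily volume / 24 h = 32 / 24 = 1.33333 m^3/h

1.33333 m^3/h


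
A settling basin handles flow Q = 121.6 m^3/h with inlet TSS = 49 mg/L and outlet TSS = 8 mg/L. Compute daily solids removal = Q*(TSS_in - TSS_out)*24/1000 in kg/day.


Concentration drop: TSS_in - TSS_out = 49 - 8 = 41 mg/L
Hourly solids removed = Q * dTSS = 121.6 m^3/h * 41 mg/L = 4985.6 g/h  (m^3/h * mg/L = g/h)
Daily solids removed = 4985.6 * 24 = 119654.4 g/day
Convert g to kg: 119654.4 / 1000 = 119.6544 kg/day

119.6544 kg/day


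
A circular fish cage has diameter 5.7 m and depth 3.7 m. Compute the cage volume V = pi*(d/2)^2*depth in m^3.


r = d/2 = 5.7/2 = 2.85 m
Base area = pi*r^2 = pi*2.85^2 = 25.517586 m^2
Volume = 25.517586 * 3.7 = 94.4151 m^3

94.4151 m^3


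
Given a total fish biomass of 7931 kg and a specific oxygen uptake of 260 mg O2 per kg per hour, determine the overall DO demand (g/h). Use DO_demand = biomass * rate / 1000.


Total O2 consumption (mg/h) = 7931 kg * 260 mg/(kg*h) = 2062060 mg/h
Convert to g/h: 2062060 / 1000 = 2062.06 g/h

2062.06 g/h


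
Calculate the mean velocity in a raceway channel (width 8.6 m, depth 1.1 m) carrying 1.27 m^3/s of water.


Cross-sectional area = W * d = 8.6 * 1.1 = 9.46 m^2
Velocity = Q / A = 1.27 / 9.46 = 0.134249 m/s

0.134249 m/s


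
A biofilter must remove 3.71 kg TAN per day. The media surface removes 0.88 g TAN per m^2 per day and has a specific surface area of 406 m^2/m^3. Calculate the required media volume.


A = 3.71*1000 / 0.88 = 4215.9091 m^2
V = 4215.9091 / 406 = 10.384

10.384 m^3


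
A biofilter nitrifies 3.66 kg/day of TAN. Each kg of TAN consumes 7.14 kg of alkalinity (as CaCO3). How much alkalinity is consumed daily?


Alkalinity factor: 7.14 kg CaCO3 consumed per kg TAN nitrified
alk = 3.66 kg TAN * 7.14 = 26.1324 kg CaCO3/day

26.1324 kg CaCO3/day


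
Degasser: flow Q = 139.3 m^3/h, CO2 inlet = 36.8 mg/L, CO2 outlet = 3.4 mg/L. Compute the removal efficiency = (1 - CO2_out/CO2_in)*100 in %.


CO2_out / CO2_in = 3.4 / 36.8 = 0.092391304
Fraction remaining = 0.092391304
efficiency = (1 - 0.092391304) * 100 = 90.7609 %

90.7609 %


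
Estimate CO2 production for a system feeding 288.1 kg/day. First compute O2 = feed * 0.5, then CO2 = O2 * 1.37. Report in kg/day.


O2 = 288.1 * 0.5 = 144.05
CO2 = 144.05 * 1.37 = 197.3485

197.3485 kg/day


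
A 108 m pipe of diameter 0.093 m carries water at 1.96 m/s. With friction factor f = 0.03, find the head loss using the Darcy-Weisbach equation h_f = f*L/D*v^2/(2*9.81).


v^2 = 1.96^2 = 3.8416 m^2/s^2
L/D = 108/0.093 = 1161.2903
h_f = f*(L/D)*v^2/(2g) = 0.03 * 1161.2903 * 3.8416 / 19.62 = 6.82143 m

6.82143 m


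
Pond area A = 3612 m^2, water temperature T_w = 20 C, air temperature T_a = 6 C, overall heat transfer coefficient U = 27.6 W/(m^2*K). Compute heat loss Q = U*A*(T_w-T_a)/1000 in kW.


Temperature difference dT = 20 - 6 = 14 K
Heat loss (W) = U * A * dT = 27.6 * 3612 * 14 = 1395676.8 W
Convert to kW: 1395676.8 / 1000 = 1395.6768 kW

1395.6768 kW


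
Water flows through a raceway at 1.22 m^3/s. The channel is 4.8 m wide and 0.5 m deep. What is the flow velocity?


Cross-sectional area = W * d = 4.8 * 0.5 = 2.4 m^2
Velocity = Q / A = 1.22 / 2.4 = 0.508333 m/s

0.508333 m/s


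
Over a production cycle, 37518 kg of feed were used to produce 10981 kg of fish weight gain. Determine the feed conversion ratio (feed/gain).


FCR = feed consumed / weight gained
FCR = 37518 kg / 10981 kg = 3.41663

3.41663


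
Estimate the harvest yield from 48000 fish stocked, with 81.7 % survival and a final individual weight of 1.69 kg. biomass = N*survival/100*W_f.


Survivors = 48000 * 81.7/100 = 39216 fish
Harvest biomass = survivors * W_f = 39216 * 1.69 = 66275.04 kg

66275.04 kg


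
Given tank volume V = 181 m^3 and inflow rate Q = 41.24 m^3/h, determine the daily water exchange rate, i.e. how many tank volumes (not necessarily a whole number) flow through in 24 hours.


Daily flow volume = 41.24 m^3/h * 24 h = 989.76 m^3/day
Exchanges = daily flow / tank volume = 989.76 / 181 = 5.46829 exchanges/day

5.46829 exchanges/day


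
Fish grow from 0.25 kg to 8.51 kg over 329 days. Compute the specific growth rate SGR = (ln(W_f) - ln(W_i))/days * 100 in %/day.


ln(W_f) = ln(8.51) = 2.1412419
ln(W_i) = ln(0.25) = -1.3862944
ln(W_f) - ln(W_i) = 2.1412419 - -1.3862944 = 3.5275363
SGR = 3.5275363 / 329 * 100 = 1.0722 %/day

1.0722 %/day


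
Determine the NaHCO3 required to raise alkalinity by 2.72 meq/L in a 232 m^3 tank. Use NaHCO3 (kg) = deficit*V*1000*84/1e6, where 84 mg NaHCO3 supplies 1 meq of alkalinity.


Tank volume in L = 232 m^3 * 1000 = 232000 L
Total meq required = 2.72 meq/L * 232000 L = 631040 meq
NaHCO3 mass = 631040 meq * 84 mg/meq / 1e6 = 53.0074 kg

53.0074 kg


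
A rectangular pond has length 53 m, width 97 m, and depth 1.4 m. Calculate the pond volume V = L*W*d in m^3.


Base area = L * W = 53 * 97 = 5141 m^2
Volume = area * depth = 5141 * 1.4 = 7197.4 m^3

7197.4 m^3


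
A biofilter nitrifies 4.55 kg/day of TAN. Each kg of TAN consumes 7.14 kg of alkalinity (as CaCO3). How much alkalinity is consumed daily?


Alkalinity factor: 7.14 kg CaCO3 consumed per kg TAN nitrified
alk = 4.55 kg TAN * 7.14 = 32.487 kg CaCO3/day

32.487 kg CaCO3/day


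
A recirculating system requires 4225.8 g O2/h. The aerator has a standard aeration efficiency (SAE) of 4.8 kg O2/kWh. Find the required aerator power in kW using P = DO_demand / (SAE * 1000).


SAE in g O2/kWh = 4.8 * 1000 = 4800 g/kWh
P = DO_demand / SAE_g = 4225.8 / 4800 = 0.880375 kW

0.880375 kW


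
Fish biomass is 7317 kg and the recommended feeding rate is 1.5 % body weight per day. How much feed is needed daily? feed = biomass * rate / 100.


Feeding rate fraction = 1.5% / 100 = 0.015
Daily feed = 7317 kg * 0.015 = 109.755 kg/day

109.755 kg/day


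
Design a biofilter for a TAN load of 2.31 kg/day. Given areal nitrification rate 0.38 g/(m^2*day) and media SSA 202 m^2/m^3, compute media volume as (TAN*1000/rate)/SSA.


A = 2.31*1000 / 0.38 = 6078.9474 m^2
V = 6078.9474 / 202 = 30.0938

30.0938 m^3


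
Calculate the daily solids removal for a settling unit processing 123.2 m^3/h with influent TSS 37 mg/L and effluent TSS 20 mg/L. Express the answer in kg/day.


Concentration drop: TSS_in - TSS_out = 37 - 20 = 17 mg/L
Hourly solids removed = Q * dTSS = 123.2 m^3/h * 17 mg/L = 2094.4 g/h  (m^3/h * mg/L = g/h)
Daily solids removed = 2094.4 * 24 = 50265.6 g/day
Convert g to kg: 50265.6 / 1000 = 50.2656 kg/day

50.2656 kg/day


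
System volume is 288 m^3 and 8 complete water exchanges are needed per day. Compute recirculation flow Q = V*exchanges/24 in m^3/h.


Daily recirculation volume = 288 m^3 * 8 = 2304 m^3/day
Flow rate Q = daily volume / 24 h = 2304 / 24 = 96 m^3/h

96 m^3/h


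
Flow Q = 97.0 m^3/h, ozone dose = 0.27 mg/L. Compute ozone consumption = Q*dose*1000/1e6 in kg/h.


O3 demand (mg/h) = Q * dose * 1000 = 97.0 * 0.27 * 1000 = 26190 mg/h
Convert mg to kg: 26190 / 1e6 = 0.02619 kg/h

0.02619 kg/h


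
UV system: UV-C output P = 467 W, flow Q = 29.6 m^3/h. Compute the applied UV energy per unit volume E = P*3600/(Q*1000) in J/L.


Energy delivered per hour = 467 W * 3600 s = 1681200 J/h
Volume treated per hour = 29.6 m^3/h * 1000 = 29600 L/h
dose = 1681200 / 29600 = 56.7973 J/L

56.7973 J/L


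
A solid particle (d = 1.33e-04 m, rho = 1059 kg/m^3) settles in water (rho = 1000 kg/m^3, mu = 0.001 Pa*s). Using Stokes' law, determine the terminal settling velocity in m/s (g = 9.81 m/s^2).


Density difference: rho_p - rho_f = 1059 - 1000 = 59 kg/m^3
d^2 = (1.33e-04)^2 = 1.7689e-08 m^2
Numerator = (rho_p - rho_f) * g * d^2 = 59 * 9.81 * 1.7689e-08 = 1.0238216e-05
Denominator = 18 * mu = 18 * 0.001 = 0.018
v_s = 1.0238216e-05 / 0.018 = 5.6879e-04 m/s
Check: Re = rho_f * v_s * d / mu = 1000 * 5.6879e-04 * 1.33e-04 / 0.001 = 0.0756 < 1, so Stokes' law applies.

5.6879e-04 m/s


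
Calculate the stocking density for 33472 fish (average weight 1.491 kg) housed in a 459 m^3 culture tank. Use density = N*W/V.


Total biomass = 33472 fish * 1.491 kg = 49906.752 kg
Density = total biomass / volume = 49906.752 / 459 = 108.729 kg/m^3

108.729 kg/m^3


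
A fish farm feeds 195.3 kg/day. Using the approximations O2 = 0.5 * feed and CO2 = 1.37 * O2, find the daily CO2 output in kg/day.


O2 = 195.3 * 0.5 = 97.65
CO2 = 97.65 * 1.37 = 133.7805

133.7805 kg/day


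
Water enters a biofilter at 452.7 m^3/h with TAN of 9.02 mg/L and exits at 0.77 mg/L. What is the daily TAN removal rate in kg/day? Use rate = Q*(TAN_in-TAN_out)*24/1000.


Concentration drop: TAN_in - TAN_out = 9.02 - 0.77 = 8.25 mg/L
Hourly TAN removed = Q * dTAN = 452.7 m^3/h * 8.25 mg/L = 3734.775 g/h  (m^3/h * mg/L = g/h)
Daily TAN removed = 3734.775 * 24 = 89634.6 g/day
Convert to kg/day: 89634.6 / 1000 = 89.6346 kg/day

89.6346 kg/day


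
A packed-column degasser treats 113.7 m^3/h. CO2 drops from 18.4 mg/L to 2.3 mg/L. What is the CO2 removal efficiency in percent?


CO2_out / CO2_in = 2.3 / 18.4 = 0.125
Fraction remaining = 0.125
efficiency = (1 - 0.125) * 100 = 87.5 %

87.5 %


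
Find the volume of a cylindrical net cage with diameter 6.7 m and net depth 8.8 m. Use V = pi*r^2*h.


r = d/2 = 6.7/2 = 3.35 m
Base area = pi*r^2 = pi*3.35^2 = 35.256524 m^2
Volume = 35.256524 * 8.8 = 310.257 m^3

310.257 m^3


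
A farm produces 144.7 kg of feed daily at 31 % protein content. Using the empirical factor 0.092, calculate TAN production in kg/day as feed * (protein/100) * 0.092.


Protein in feed = 144.7 * 31/100 = 44.857 kg/day
TAN = protein * 0.092 = 44.857 * 0.092 = 4.126844 kg/day

4.126844 kg/day


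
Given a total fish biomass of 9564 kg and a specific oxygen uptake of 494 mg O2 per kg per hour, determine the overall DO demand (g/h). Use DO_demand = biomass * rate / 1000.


Total O2 consumption (mg/h) = 9564 kg * 494 mg/(kg*h) = 4724616 mg/h
Convert to g/h: 4724616 / 1000 = 4724.616 g/h

4724.616 g/h


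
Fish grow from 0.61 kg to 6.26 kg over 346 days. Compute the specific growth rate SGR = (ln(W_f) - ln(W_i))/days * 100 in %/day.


ln(W_f) = ln(6.26) = 1.8341802
ln(W_i) = ln(0.61) = -0.49429632
ln(W_f) - ln(W_i) = 1.8341802 - -0.49429632 = 2.3284765
SGR = 2.3284765 / 346 * 100 = 0.67297 %/day

0.67297 %/day


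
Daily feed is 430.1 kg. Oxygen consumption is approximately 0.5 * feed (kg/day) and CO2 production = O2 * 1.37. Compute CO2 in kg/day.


O2 = 430.1 * 0.5 = 215.05
CO2 = 215.05 * 1.37 = 294.6185

294.6185 kg/day


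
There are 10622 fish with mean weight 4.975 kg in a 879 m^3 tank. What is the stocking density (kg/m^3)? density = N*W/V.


Total biomass = 10622 fish * 4.975 kg = 52844.45 kg
Density = total biomass / volume = 52844.45 / 879 = 60.1188 kg/m^3

60.1188 kg/m^3


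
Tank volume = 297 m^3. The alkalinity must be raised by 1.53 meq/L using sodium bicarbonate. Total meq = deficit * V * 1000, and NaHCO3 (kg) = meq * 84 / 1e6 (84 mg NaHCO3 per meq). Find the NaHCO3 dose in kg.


Tank volume in L = 297 m^3 * 1000 = 297000 L
Total meq required = 1.53 meq/L * 297000 L = 454410 meq
NaHCO3 mass = 454410 meq * 84 mg/meq / 1e6 = 38.1704 kg

38.1704 kg


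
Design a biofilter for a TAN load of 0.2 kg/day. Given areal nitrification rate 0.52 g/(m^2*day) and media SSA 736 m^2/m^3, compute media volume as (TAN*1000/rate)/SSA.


A = 0.2*1000 / 0.52 = 384.61538 m^2
V = 384.61538 / 736 = 0.522575

0.522575 m^3


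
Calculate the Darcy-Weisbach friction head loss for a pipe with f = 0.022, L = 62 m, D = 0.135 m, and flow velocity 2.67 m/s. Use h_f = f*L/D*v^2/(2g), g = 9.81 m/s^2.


v^2 = 2.67^2 = 7.1289 m^2/s^2
L/D = 62/0.135 = 459.25926
h_f = f*(L/D)*v^2/(2g) = 0.022 * 459.25926 * 7.1289 / 19.62 = 3.67117 m

3.67117 m


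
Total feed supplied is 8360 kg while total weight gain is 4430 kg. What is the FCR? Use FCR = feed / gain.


FCR = feed consumed / weight gained
FCR = 8360 kg / 4430 kg = 1.88713

1.88713


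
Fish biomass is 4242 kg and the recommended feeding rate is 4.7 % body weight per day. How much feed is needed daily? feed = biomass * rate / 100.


Feeding rate fraction = 4.7% / 100 = 0.047
Daily feed = 4242 kg * 0.047 = 199.374 kg/day

199.374 kg/day


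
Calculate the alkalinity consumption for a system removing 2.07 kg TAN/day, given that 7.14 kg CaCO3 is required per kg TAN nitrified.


Alkalinity factor: 7.14 kg CaCO3 consumed per kg TAN nitrified
alk = 2.07 kg TAN * 7.14 = 14.7798 kg CaCO3/day

14.7798 kg CaCO3/day


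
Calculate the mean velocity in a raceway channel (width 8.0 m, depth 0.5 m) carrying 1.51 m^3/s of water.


Cross-sectional area = W * d = 8.0 * 0.5 = 4 m^2
Velocity = Q / A = 1.51 / 4 = 0.3775 m/s

0.3775 m/s


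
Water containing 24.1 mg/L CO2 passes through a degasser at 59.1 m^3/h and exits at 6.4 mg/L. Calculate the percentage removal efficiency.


CO2_out / CO2_in = 6.4 / 24.1 = 0.26556017
Fraction remaining = 0.26556017
efficiency = (1 - 0.26556017) * 100 = 73.444 %

73.444 %


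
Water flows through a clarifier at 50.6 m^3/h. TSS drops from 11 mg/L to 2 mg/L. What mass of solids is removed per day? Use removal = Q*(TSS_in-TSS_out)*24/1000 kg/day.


Concentration drop: TSS_in - TSS_out = 11 - 2 = 9 mg/L
Hourly solids removed = Q * dTSS = 50.6 m^3/h * 9 mg/L = 455.4 g/h  (m^3/h * mg/L = g/h)
Daily solids removed = 455.4 * 24 = 10929.6 g/day
Convert g to kg: 10929.6 / 1000 = 10.9296 kg/day

10.9296 kg/day


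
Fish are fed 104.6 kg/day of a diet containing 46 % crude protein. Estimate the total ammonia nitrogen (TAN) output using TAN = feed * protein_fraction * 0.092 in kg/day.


Protein in feed = 104.6 * 46/100 = 48.116 kg/day
TAN = protein * 0.092 = 48.116 * 0.092 = 4.426672 kg/day

4.426672 kg/day


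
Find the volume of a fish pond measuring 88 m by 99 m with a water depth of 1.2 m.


Base area = L * W = 88 * 99 = 8712 m^2
Volume = area * depth = 8712 * 1.2 = 10454.4 m^3

10454.4 m^3


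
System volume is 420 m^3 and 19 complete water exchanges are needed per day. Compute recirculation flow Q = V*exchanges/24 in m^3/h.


Daily recirculation volume = 420 m^3 * 19 = 7980 m^3/day
Flow rate Q = daily volume / 24 h = 7980 / 24 = 332.5 m^3/h

332.5 m^3/h


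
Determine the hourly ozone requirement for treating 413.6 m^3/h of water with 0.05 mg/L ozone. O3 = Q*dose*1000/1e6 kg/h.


O3 demand (mg/h) = Q * dose * 1000 = 413.6 * 0.05 * 1000 = 20680 mg/h
Convert mg to kg: 20680 / 1e6 = 0.02068 kg/h

0.02068 kg/h


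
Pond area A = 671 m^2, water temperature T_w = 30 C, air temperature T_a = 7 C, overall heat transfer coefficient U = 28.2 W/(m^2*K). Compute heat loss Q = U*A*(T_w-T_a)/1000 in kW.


Temperature difference dT = 30 - 7 = 23 K
Heat loss (W) = U * A * dT = 28.2 * 671 * 23 = 435210.6 W
Convert to kW: 435210.6 / 1000 = 435.2106 kW

435.2106 kW


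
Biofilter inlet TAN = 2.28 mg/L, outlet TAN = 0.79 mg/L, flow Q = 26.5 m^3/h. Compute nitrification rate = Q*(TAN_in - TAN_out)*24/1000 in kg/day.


Concentration drop: TAN_in - TAN_out = 2.28 - 0.79 = 1.49 mg/L
Hourly TAN removed = Q * dTAN = 26.5 m^3/h * 1.49 mg/L = 39.485 g/h  (m^3/h * mg/L = g/h)
Daily TAN removed = 39.485 * 24 = 947.64 g/day
Convert to kg/day: 947.64 / 1000 = 0.94764 kg/day

0.94764 kg/day


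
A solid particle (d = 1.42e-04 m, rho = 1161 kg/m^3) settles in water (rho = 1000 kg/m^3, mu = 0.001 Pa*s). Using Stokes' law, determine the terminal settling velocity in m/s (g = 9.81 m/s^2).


Density difference: rho_p - rho_f = 1161 - 1000 = 161 kg/m^3
d^2 = (1.42e-04)^2 = 2.0164e-08 m^2
Numerator = (rho_p - rho_f) * g * d^2 = 161 * 9.81 * 2.0164e-08 = 3.1847223e-05
Denominator = 18 * mu = 18 * 0.001 = 0.018
v_s = 3.1847223e-05 / 0.018 = 0.00176929 m/s
Check: Re = rho_f * v_s * d / mu = 1000 * 0.00176929 * 1.42e-04 / 0.001 = 0.251 < 1, so Stokes' law applies.

0.00176929 m/s


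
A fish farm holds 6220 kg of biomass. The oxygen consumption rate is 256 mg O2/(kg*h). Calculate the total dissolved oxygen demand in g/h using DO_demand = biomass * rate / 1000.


Total O2 consumption (mg/h) = 6220 kg * 256 mg/(kg*h) = 1592320 mg/h
Convert to g/h: 1592320 / 1000 = 1592.32 g/h

1592.32 g/h


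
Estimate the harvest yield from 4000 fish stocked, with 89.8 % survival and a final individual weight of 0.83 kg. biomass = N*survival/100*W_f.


Survivors = 4000 * 89.8/100 = 3592 fish
Harvest biomass = survivors * W_f = 3592 * 0.83 = 2981.36 kg

2981.36 kg


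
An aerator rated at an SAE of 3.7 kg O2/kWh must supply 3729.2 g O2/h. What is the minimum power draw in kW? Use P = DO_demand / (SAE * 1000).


SAE in g O2/kWh = 3.7 * 1000 = 3700 g/kWh
P = DO_demand / SAE_g = 3729.2 / 3700 = 1.00789 kW

1.00789 kW


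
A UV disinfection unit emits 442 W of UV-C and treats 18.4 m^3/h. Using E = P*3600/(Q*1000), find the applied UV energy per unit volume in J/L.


Energy delivered per hour = 442 W * 3600 s = 1591200 J/h
Volume treated per hour = 18.4 m^3/h * 1000 = 18400 L/h
dose = 1591200 / 18400 = 86.4783 J/L

86.4783 J/L


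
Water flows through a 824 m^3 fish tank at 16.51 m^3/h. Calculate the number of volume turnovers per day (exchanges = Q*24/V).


Daily flow volume = 16.51 m^3/h * 24 h = 396.24 m^3/day
Exchanges = daily flow / tank volume = 396.24 / 824 = 0.480874 exchanges/day

0.480874 exchanges/day


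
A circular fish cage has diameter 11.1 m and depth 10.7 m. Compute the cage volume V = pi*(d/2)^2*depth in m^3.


r = d/2 = 11.1/2 = 5.55 m
Base area = pi*r^2 = pi*5.55^2 = 96.768908 m^2
Volume = 96.768908 * 10.7 = 1035.43 m^3

1035.43 m^3


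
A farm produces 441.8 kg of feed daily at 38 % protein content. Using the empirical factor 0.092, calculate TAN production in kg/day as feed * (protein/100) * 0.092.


Protein in feed = 441.8 * 38/100 = 167.884 kg/day
TAN = protein * 0.092 = 167.884 * 0.092 = 15.445328 kg/day

15.445328 kg/day


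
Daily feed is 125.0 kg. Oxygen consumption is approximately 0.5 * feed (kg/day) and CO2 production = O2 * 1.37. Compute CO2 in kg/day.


O2 = 125.0 * 0.5 = 62.5
CO2 = 62.5 * 1.37 = 85.625

85.625 kg/day


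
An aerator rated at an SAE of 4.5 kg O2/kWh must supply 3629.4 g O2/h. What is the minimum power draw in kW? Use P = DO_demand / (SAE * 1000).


SAE in g O2/kWh = 4.5 * 1000 = 4500 g/kWh
P = DO_demand / SAE_g = 3629.4 / 4500 = 0.806533 kW

0.806533 kW


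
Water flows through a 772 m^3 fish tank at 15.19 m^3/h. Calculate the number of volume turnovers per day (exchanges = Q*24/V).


Daily flow volume = 15.19 m^3/h * 24 h = 364.56 m^3/day
Exchanges = daily flow / tank volume = 364.56 / 772 = 0.472228 exchanges/day

0.472228 exchanges/day


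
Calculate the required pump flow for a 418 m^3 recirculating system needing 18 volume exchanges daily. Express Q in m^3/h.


Daily recirculation volume = 418 m^3 * 18 = 7524 m^3/day
Flow rate Q = daily volume / 24 h = 7524 / 24 = 313.5 m^3/h

313.5 m^3/h


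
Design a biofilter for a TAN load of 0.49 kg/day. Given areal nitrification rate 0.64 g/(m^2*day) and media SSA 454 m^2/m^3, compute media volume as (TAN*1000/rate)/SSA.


A = 0.49*1000 / 0.64 = 765.625 m^2
V = 765.625 / 454 = 1.6864

1.6864 m^3


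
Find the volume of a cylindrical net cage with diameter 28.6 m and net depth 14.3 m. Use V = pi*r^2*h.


r = d/2 = 28.6/2 = 14.3 m
Base area = pi*r^2 = pi*14.3^2 = 642.42428 m^2
Volume = 642.42428 * 14.3 = 9186.67 m^3

9186.67 m^3


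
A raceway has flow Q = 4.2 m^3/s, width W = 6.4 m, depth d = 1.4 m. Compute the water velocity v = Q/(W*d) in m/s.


Cross-sectional area = W * d = 6.4 * 1.4 = 8.96 m^2
Velocity = Q / A = 4.2 / 8.96 = 0.46875 m/s

0.46875 m/s


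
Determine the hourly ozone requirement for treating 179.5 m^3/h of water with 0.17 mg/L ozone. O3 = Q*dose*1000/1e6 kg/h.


O3 demand (mg/h) = Q * dose * 1000 = 179.5 * 0.17 * 1000 = 30515 mg/h
Convert mg to kg: 30515 / 1e6 = 0.030515 kg/h

0.030515 kg/h


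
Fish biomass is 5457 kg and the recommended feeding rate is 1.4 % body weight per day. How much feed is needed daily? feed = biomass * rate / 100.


Feeding rate fraction = 1.4% / 100 = 0.014
Daily feed = 5457 kg * 0.014 = 76.398 kg/day

76.398 kg/day


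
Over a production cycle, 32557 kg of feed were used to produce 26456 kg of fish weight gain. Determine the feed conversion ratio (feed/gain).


FCR = feed consumed / weight gained
FCR = 32557 kg / 26456 kg = 1.23061

1.23061


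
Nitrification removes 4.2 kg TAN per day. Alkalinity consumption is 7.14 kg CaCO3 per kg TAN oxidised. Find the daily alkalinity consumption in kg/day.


Alkalinity factor: 7.14 kg CaCO3 consumed per kg TAN nitrified
alk = 4.2 kg TAN * 7.14 = 29.988 kg CaCO3/day

29.988 kg CaCO3/day


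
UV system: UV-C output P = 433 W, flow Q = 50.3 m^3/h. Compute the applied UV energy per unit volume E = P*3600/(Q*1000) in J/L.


Energy delivered per hour = 433 W * 3600 s = 1558800 J/h
Volume treated per hour = 50.3 m^3/h * 1000 = 50300 L/h
dose = 1558800 / 50300 = 30.9901 J/L

30.9901 J/L


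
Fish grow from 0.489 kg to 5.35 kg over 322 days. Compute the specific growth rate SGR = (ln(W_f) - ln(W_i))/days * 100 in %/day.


ln(W_f) = ln(5.35) = 1.6770966
ln(W_i) = ln(0.489) = -0.71539279
ln(W_f) - ln(W_i) = 1.6770966 - -0.71539279 = 2.3924894
SGR = 2.3924894 / 322 * 100 = 0.743009 %/day

0.743009 %/day


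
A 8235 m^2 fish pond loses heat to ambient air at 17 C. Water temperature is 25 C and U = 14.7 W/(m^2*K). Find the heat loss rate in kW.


Temperature difference dT = 25 - 17 = 8 K
Heat loss (W) = U * A * dT = 14.7 * 8235 * 8 = 968436 W
Convert to kW: 968436 / 1000 = 968.436 kW

968.436 kW


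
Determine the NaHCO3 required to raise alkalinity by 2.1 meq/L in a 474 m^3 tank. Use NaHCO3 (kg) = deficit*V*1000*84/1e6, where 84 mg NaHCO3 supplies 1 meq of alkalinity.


Tank volume in L = 474 m^3 * 1000 = 474000 L
Total meq required = 2.1 meq/L * 474000 L = 995400 meq
NaHCO3 mass = 995400 meq * 84 mg/meq / 1e6 = 83.6136 kg

83.6136 kg


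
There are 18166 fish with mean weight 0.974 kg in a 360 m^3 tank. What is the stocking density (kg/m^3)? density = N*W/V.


Total biomass = 18166 fish * 0.974 kg = 17693.684 kg
Density = total biomass / volume = 17693.684 / 360 = 49.1491 kg/m^3

49.1491 kg/m^3


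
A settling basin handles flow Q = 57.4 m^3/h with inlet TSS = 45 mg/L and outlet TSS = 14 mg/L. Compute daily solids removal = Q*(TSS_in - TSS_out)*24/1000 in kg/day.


Concentration drop: TSS_in - TSS_out = 45 - 14 = 31 mg/L
Hourly solids removed = Q * dTSS = 57.4 m^3/h * 31 mg/L = 1779.4 g/h  (m^3/h * mg/L = g/h)
Daily solids removed = 1779.4 * 24 = 42705.6 g/day
Convert g to kg: 42705.6 / 1000 = 42.7056 kg/day

42.7056 kg/day


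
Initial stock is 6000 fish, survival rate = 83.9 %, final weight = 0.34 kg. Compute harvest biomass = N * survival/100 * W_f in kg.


Survivors = 6000 * 83.9/100 = 5034 fish
Harvest biomass = survivors * W_f = 5034 * 0.34 = 1711.56 kg

1711.56 kg


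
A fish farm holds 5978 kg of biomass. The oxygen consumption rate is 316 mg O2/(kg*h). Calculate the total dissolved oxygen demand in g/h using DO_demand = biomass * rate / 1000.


Total O2 consumption (mg/h) = 5978 kg * 316 mg/(kg*h) = 1889048 mg/h
Convert to g/h: 1889048 / 1000 = 1889.048 g/h

1889.048 g/h


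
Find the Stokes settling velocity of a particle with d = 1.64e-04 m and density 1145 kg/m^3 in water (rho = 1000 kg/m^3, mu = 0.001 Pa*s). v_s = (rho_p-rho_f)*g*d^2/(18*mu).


Density difference: rho_p - rho_f = 1145 - 1000 = 145 kg/m^3
d^2 = (1.64e-04)^2 = 2.6896e-08 m^2
Numerator = (rho_p - rho_f) * g * d^2 = 145 * 9.81 * 2.6896e-08 = 3.8258215e-05
Denominator = 18 * mu = 18 * 0.001 = 0.018
v_s = 3.8258215e-05 / 0.018 = 0.00212546 m/s
Check: Re = rho_f * v_s * d / mu = 1000 * 0.00212546 * 1.64e-04 / 0.001 = 0.349 < 1, so Stokes' law applies.

0.00212546 m/s


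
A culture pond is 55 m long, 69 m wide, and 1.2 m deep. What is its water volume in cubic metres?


Base area = L * W = 55 * 69 = 3795 m^2
Volume = area * depth = 3795 * 1.2 = 4554 m^3

4554 m^3


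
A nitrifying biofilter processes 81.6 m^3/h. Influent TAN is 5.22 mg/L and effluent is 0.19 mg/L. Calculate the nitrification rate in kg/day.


Concentration drop: TAN_in - TAN_out = 5.22 - 0.19 = 5.03 mg/L
Hourly TAN removed = Q * dTAN = 81.6 m^3/h * 5.03 mg/L = 410.448 g/h  (m^3/h * mg/L = g/h)
Daily TAN removed = 410.448 * 24 = 9850.752 g/day
Convert to kg/day: 9850.752 / 1000 = 9.850752 kg/day

9.850752 kg/day


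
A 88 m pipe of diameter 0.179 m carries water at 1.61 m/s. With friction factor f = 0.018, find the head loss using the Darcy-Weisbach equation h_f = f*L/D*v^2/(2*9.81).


v^2 = 1.61^2 = 2.5921 m^2/s^2
L/D = 88/0.179 = 491.62011
h_f = f*(L/D)*v^2/(2g) = 0.018 * 491.62011 * 2.5921 / 19.62 = 1.16911 m

1.16911 m


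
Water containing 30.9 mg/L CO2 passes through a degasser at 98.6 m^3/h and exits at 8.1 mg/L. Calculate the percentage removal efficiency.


CO2_out / CO2_in = 8.1 / 30.9 = 0.26213592
Fraction remaining = 0.26213592
efficiency = (1 - 0.26213592) * 100 = 73.7864 %

73.7864 %


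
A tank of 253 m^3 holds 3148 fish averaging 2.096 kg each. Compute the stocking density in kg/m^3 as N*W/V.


Total biomass = 3148 fish * 2.096 kg = 6598.208 kg
Density = total biomass / volume = 6598.208 / 253 = 26.0799 kg/m^3

26.0799 kg/m^3


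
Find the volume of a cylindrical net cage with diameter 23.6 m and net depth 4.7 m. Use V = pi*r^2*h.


r = d/2 = 23.6/2 = 11.8 m
Base area = pi*r^2 = pi*11.8^2 = 437.43536 m^2
Volume = 437.43536 * 4.7 = 2055.95 m^3

2055.95 m^3


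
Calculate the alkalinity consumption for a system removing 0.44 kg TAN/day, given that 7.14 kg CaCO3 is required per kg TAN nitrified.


Alkalinity factor: 7.14 kg CaCO3 consumed per kg TAN nitrified
alk = 0.44 kg TAN * 7.14 = 3.1416 kg CaCO3/day

3.1416 kg CaCO3/day


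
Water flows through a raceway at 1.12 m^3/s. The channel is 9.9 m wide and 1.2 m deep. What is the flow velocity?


Cross-sectional area = W * d = 9.9 * 1.2 = 11.88 m^2
Velocity = Q / A = 1.12 / 11.88 = 0.0942761 m/s

0.0942761 m/s


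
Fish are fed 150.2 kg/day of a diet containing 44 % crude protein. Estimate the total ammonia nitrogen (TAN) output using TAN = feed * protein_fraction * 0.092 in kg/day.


Protein in feed = 150.2 * 44/100 = 66.088 kg/day
TAN = protein * 0.092 = 66.088 * 0.092 = 6.080096 kg/day

6.080096 kg/day


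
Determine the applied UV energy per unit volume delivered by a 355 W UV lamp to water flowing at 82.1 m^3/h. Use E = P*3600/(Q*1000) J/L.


Energy delivered per hour = 355 W * 3600 s = 1278000 J/h
Volume treated per hour = 82.1 m^3/h * 1000 = 82100 L/h
dose = 1278000 / 82100 = 15.5664 J/L

15.5664 J/L


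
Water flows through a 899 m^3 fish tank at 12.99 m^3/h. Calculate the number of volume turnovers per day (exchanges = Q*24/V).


Daily flow volume = 12.99 m^3/h * 24 h = 311.76 m^3/day
Exchanges = daily flow / tank volume = 311.76 / 899 = 0.346785 exchanges/day

0.346785 exchanges/day


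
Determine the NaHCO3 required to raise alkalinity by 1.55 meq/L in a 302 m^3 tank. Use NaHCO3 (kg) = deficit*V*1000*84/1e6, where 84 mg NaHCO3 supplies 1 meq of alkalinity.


Tank volume in L = 302 m^3 * 1000 = 302000 L
Total meq required = 1.55 meq/L * 302000 L = 468100 meq
NaHCO3 mass = 468100 meq * 84 mg/meq / 1e6 = 39.3204 kg

39.3204 kg


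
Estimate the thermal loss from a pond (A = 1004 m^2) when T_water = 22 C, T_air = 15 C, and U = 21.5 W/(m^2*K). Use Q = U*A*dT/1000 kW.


Temperature difference dT = 22 - 15 = 7 K
Heat loss (W) = U * A * dT = 21.5 * 1004 * 7 = 151102 W
Convert to kW: 151102 / 1000 = 151.102 kW

151.102 kW


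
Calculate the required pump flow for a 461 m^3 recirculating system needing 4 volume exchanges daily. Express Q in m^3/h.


Daily recirculation volume = 461 m^3 * 4 = 1844 m^3/day
Flow rate Q = daily volume / 24 h = 1844 / 24 = 76.8333 m^3/h

76.8333 m^3/h


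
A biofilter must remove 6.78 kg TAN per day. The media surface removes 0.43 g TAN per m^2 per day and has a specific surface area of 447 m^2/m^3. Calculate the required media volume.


A = 6.78*1000 / 0.43 = 15767.442 m^2
V = 15767.442 / 447 = 35.2739

35.2739 m^3


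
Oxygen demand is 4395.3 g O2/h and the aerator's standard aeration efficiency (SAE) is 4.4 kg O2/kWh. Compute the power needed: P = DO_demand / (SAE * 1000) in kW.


SAE in g O2/kWh = 4.4 * 1000 = 4400 g/kWh
P = DO_demand / SAE_g = 4395.3 / 4400 = 0.998932 kW

0.998932 kW


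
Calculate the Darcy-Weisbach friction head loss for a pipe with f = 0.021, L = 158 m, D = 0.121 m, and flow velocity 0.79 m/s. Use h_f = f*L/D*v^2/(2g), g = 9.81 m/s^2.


v^2 = 0.79^2 = 0.6241 m^2/s^2
L/D = 158/0.121 = 1305.7851
h_f = f*(L/D)*v^2/(2g) = 0.021 * 1305.7851 * 0.6241 / 19.62 = 0.87226 m

0.87226 m


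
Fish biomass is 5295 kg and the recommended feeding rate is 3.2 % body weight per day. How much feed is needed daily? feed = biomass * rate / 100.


Feeding rate fraction = 3.2% / 100 = 0.032
Daily feed = 5295 kg * 0.032 = 169.44 kg/day

169.44 kg/day


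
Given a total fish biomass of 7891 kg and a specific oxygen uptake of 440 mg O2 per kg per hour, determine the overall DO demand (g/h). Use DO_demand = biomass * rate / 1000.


Total O2 consumption (mg/h) = 7891 kg * 440 mg/(kg*h) = 3472040 mg/h
Convert to g/h: 3472040 / 1000 = 3472.04 g/h

3472.04 g/h


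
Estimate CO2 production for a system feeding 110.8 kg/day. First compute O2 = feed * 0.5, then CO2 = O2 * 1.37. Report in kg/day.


O2 = 110.8 * 0.5 = 55.4
CO2 = 55.4 * 1.37 = 75.898

75.898 kg/day


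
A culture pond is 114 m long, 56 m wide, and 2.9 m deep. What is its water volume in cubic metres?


Base area = L * W = 114 * 56 = 6384 m^2
Volume = area * depth = 6384 * 2.9 = 18513.6 m^3

18513.6 m^3


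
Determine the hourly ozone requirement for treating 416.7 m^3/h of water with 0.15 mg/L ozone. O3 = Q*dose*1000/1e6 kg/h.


O3 demand (mg/h) = Q * dose * 1000 = 416.7 * 0.15 * 1000 = 62505 mg/h
Convert mg to kg: 62505 / 1e6 = 0.062505 kg/h

0.062505 kg/h


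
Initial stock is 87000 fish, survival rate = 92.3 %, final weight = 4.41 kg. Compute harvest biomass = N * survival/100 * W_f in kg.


Survivors = 87000 * 92.3/100 = 80301 fish
Harvest biomass = survivors * W_f = 80301 * 4.41 = 354127.41 kg

354127.41 kg


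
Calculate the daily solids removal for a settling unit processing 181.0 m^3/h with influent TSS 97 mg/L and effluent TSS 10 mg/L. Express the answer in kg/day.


Concentration drop: TSS_in - TSS_out = 97 - 10 = 87 mg/L
Hourly solids removed = Q * dTSS = 181.0 m^3/h * 87 mg/L = 15747 g/h  (m^3/h * mg/L = g/h)
Daily solids removed = 15747 * 24 = 377928 g/day
Convert g to kg: 377928 / 1000 = 377.928 kg/day

377.928 kg/day


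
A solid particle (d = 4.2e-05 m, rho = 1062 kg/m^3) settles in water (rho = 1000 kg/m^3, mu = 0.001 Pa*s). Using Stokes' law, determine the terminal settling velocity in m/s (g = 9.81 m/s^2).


Density difference: rho_p - rho_f = 1062 - 1000 = 62 kg/m^3
d^2 = (4.2e-05)^2 = 1.764e-09 m^2
Numerator = (rho_p - rho_f) * g * d^2 = 62 * 9.81 * 1.764e-09 = 1.0729001e-06
Denominator = 18 * mu = 18 * 0.001 = 0.018
v_s = 1.0729001e-06 / 0.018 = 5.96056e-05 m/s
Check: Re = rho_f * v_s * d / mu = 1000 * 5.96056e-05 * 4.2e-05 / 0.001 = 0.0025 < 1, so Stokes' law applies.

5.96056e-05 m/s
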